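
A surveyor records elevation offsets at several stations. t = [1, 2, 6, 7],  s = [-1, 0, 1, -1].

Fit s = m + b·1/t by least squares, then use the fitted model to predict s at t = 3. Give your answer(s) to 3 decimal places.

ŝ = -0.120

From the data, Σ1 = 4, Σ1/t = 38/21, Σ1/t·1/t = 1145/882.
Right-hand side: Σs = -1, Σ1/t·s = -41/42.
XᵀX·[m, b]ᵀ = Xᵀs becomes [[4, 38/21]; [38/21, 1145/882]]·[m, b]ᵀ = [-1, -41/42]ᵀ.
det = 4·(1145/882) − (38/21)² = 94/49.
m = ((-1)·(1145/882) − (38/21)·(-41/42))/(94/49) = 413/1692; b = (4·(-41/42) − (38/21)·(-1))/(94/49) = -154/141.
At t = 3: ŝ = (413/1692)·(1) + (-154/141)·(1/3) = -203/1692.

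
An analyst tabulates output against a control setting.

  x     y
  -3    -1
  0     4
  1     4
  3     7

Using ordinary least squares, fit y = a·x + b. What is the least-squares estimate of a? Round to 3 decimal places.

a = 1.307

From the data, Σx·x = 19, Σx = 1, Σ1 = 4.
Right-hand side: Σx·y = 28, Σy = 14.
Determinant 19·4 − 1² = 75.
a = (28·4 − 1·14)/75 = 98/75; b = (19·14 − 1·28)/75 = 238/75.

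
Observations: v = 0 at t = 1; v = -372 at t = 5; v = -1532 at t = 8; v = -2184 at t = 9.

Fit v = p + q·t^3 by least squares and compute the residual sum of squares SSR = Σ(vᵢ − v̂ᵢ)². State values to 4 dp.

The normal system XᵀX·[p, q]ᵀ = Xᵀv is [[4, 1367]; [1367, 809211]]·[p, q]ᵀ = [-4088, -2423020]ᵀ.
Determinant 4·809211 − 1367² = 1368155.
p = ((-4088)·809211 − 1367·(-2423020))/1368155 = 4213772/1368155; q = (4·(-2423020) − 1367·(-4088))/1368155 = -4103784/1368155.
Residuals: -109988/1368155, -194432/1368155, 910176/1368155, -605756/1368155; SSR = 910176/1368155.

SSR = 0.6653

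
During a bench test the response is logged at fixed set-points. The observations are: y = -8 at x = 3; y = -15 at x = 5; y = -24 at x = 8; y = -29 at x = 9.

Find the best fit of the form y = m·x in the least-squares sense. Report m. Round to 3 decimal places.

AᵀA·[m]ᵀ = Aᵀy reads: 179·m = -552.
(Σx·x = 179, Σx·y = -552.)
Hence m = -552 / 179 ≈ -3.0838.

m = -3.084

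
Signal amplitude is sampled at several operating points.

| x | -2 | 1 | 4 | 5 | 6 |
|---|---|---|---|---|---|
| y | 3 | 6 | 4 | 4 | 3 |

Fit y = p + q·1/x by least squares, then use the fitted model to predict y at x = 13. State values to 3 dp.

ŷ = 3.698

The normal equations are: 5·p + (67/60)·q = 20;  (67/60)·p + (4969/3600)·q = 34/5.
Eliminating q: (4969/3600)·(row 1) − (67/60)·(row 2) gives (5089/900)·p = (4969/3600)·20 − (67/60)·(34/5) = 18011/900, so p = 2573/727.
Then q = ((34/5) − (67/60)·(2573/727))/(4969/3600) = 1500/727.
At x = 13: ŷ = (2573/727)·(1) + (1500/727)·(1/13) = 34949/9451.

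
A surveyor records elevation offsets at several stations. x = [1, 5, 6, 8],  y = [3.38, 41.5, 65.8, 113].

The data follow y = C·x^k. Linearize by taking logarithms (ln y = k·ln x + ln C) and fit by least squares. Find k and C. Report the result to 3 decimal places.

With ln yᵢ as the transformed response and ln xᵢ as the regressor:
Σln x = 5.4806, Σ(ln x)² = 10.1248, Σln y = 13.8576, Σln x·ln y = 23.3280.
Normal system: [[10.1248, 5.4806]; [5.4806, 4]]·[k, ln C]ᵀ = [23.3280, 13.8576]ᵀ.
Solving (det = 10.4617): k = 1.65974, ln C = 1.19028, so C = exp(1.19028) = 3.28801.

k = 1.660, C = 3.288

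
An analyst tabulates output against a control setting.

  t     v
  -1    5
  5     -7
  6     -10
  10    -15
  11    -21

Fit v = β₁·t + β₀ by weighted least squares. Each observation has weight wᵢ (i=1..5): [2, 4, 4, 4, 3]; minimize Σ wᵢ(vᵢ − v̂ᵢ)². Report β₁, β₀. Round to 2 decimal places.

Normal-equation sums: Σwᵢ·t·t = 1009, Σwᵢ·t = 115, Σwᵢ·1 = 17.
For MᵀWv: Σwᵢ·t·v = -1683, Σwᵢ·v = -181.
Determinant 1009·17 − 115² = 3928.
β₁ = ((-1683)·17 − 115·(-181))/3928 = -1949/982; β₀ = (1009·(-181) − 115·(-1683))/3928 = 2729/982.

β₁ = -1.98, β₀ = 2.78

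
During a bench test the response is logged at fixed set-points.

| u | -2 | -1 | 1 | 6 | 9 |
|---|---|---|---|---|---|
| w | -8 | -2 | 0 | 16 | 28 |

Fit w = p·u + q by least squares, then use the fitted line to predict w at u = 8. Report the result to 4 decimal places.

Setting ∂/∂p … = 0 gives: 123·p + 13·q = 366;  13·p + 5·q = 34.
Eliminating q: 5·(row 1) − 13·(row 2) gives 446·p = 5·366 − 13·34 = 1388, so p = 694/223.
Then q = (34 − 13·(694/223))/5 = -288/223.
At u = 8: ŵ = (694/223)·(8) + (-288/223)·(1) = 5264/223.

ŵ = 23.6054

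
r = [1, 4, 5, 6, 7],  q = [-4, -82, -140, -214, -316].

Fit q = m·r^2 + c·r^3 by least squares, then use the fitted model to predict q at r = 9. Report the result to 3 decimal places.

With design matrix A, AᵀA = [[4579, 28733]; [28733, 184027]] and Aᵀq = [-28004, -177364]ᵀ.
Eliminating c: 184027·(row 1) − 28733·(row 2) gives 17074344·m = 184027·(-28004) − 28733·(-177364) = -57292296, so m = -2387179/711431.
Then c = ((-177364) − 28733·(-2387179/711431))/184027 = -312951/711431.
At r = 9: q̂ = (-2387179/711431)·(81) + (-312951/711431)·(729) = -421502778/711431.

q̂ = -592.472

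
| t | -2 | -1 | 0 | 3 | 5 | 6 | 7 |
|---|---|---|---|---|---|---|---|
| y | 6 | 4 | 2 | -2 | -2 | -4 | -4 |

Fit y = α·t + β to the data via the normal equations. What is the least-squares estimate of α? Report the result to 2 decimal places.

α = -1.08

Normal-equation sums: Σt·t = 124, Σt = 18, Σ1 = 7.
And Σt·y = -84, Σy = 0.
MᵀM·[α, β]ᵀ = Mᵀy becomes [[124, 18]; [18, 7]]·[α, β]ᵀ = [-84, 0]ᵀ.
Eliminating β: 7·(row 1) − 18·(row 2) gives 544·α = 7·(-84) − 18·0 = -588, so α = -147/136.
Then β = (0 − 18·(-147/136))/7 = 189/68.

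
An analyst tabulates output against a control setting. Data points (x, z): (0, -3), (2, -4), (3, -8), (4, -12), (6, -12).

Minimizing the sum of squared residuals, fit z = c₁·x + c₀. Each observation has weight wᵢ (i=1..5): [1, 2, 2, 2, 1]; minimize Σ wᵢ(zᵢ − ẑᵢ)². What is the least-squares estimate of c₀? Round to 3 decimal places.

c₀ = -2.011

With design matrix A, AᵀWA = [[94, 24]; [24, 8]] and AᵀWz = [-232, -63]ᵀ.
Δ = 94·8 − 24² = 176.
c₁ = ((-232)·8 − 24·(-63))/176 = -43/22; c₀ = (94·(-63) − 24·(-232))/176 = -177/88.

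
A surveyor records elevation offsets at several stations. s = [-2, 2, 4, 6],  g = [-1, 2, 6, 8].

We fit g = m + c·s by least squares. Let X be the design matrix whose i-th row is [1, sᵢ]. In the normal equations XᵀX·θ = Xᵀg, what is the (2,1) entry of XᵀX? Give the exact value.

10

Row 2 ↔ basis s, column 1 ↔ basis 1, so (XᵀX)_{2,1} = Σᵢ s = (-2)·(1) + (2)·(1) + (4)·(1) + (6)·(1) = 10.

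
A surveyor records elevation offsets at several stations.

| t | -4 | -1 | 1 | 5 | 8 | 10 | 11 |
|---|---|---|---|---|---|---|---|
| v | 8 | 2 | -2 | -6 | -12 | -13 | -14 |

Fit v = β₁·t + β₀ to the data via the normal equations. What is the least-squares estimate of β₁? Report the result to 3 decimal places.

β₁ = -1.441

From the data, Σt·t = 328, Σt = 30, Σ1 = 7.
And Σt·v = -446, Σv = -37.
Normal equations: [[328, 30]; [30, 7]]·[β₁, β₀]ᵀ = [-446, -37]ᵀ.
Δ = 328·7 − 30² = 1396.
β₁ = ((-446)·7 − 30·(-37))/1396 = -503/349; β₀ = (328·(-37) − 30·(-446))/1396 = 311/349.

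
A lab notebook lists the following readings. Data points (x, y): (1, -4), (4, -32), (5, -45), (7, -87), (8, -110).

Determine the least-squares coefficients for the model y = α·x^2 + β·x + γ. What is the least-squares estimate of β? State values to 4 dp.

β = -1.3250

From the data, Σx^2·x^2 = 7379, Σx^2·x = 1045, Σx^2 = 155, Σx·x = 155, Σx = 25, Σ1 = 5.
And Σx^2·y = -12944, Σx·y = -1846, Σy = -278.
Row-reducing yields α = -37/24, β = -53/40, γ = -71/60.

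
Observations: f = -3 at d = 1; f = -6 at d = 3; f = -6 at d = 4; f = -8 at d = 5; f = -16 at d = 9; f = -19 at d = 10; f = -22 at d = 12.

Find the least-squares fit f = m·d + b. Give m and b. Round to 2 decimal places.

Entries of MᵀM: Σd·d = 376, Σd = 44, Σ1 = 7.
And Σd·f = -683, Σf = -80.
Normal equations: [[376, 44]; [44, 7]]·[m, b]ᵀ = [-683, -80]ᵀ.
Eliminating b: 7·(row 1) − 44·(row 2) gives 696·m = 7·(-683) − 44·(-80) = -1261, so m = -1261/696.
Then b = ((-80) − 44·(-1261/696))/7 = -7/174.

m = -1.81, b = -0.04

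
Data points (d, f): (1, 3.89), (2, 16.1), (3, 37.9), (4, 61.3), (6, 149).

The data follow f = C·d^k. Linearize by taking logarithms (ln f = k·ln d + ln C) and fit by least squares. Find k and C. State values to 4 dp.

k = 2.0221, C = 3.9294

Taking logs, ln f = k·ln d + ln C, so regress ln f on ln d.
Over the data: Σln d = 4.9698, Σ(ln d)² = 6.8196, Σln f = 16.8919, Σln d·ln f = 20.5911.
Normal system: [[6.8196, 4.9698]; [4.9698, 5]]·[k, ln C]ᵀ = [20.5911, 16.8919]ᵀ.
Solving (det = 9.3990): k = 2.02210, ln C = 1.36849, so C = exp(1.36849) = 3.92941.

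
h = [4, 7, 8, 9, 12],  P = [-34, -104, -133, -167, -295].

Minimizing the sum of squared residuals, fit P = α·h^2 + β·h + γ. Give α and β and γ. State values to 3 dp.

From the data, Σh^2·h^2 = 34050, Σh^2·h = 3376, Σh^2 = 354, Σh·h = 354, Σh = 40, Σ1 = 5.
Right-hand side: Σh^2·P = -70159, Σh·P = -6971, ΣP = -733.
Normal equations: [[34050, 3376, 354]; [3376, 354, 40]; [354, 40, 5]]·[α, β, γ]ᵀ = [-70159, -6971, -733]ᵀ.
Inverting the 3×3 Gram matrix, [α, β, γ]ᵀ = [-2753/1414, -33833/24038, 30102/12019]ᵀ.

α = -1.947, β = -1.407, γ = 2.505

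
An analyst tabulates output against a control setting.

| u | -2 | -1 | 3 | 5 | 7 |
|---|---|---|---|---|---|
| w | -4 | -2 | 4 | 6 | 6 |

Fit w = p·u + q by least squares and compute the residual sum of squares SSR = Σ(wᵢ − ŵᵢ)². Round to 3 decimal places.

Entries of AᵀA: Σu·u = 88, Σu = 12, Σ1 = 5.
For Aᵀw: Σu·w = 94, Σw = 10.
Δ = 88·5 − 12² = 296.
p = (94·5 − 12·10)/296 = 175/148; q = (88·10 − 12·94)/296 = -31/37.
Residuals: -59/74, 3/148, 191/148, 137/148, -213/148; SSR = 387/74.

SSR = 5.230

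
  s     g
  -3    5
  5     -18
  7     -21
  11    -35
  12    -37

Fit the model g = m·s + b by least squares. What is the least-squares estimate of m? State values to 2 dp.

Setting ∂/∂m … = 0 gives: 348·m + 32·b = -1081;  32·m + 5·b = -106.
Determinant 348·5 − 32² = 716.
m = ((-1081)·5 − 32·(-106))/716 = -2013/716; b = (348·(-106) − 32·(-1081))/716 = -574/179.

m = -2.81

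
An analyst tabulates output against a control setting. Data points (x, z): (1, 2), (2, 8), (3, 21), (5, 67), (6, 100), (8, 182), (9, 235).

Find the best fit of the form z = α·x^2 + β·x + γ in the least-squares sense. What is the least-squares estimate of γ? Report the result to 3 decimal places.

γ = 1.340

Setting ∂/∂α … = 0 gives: 12676·α + 1618·β + 220·γ = 36181;  1618·α + 220·β + 34·γ = 4587;  220·α + 34·β + 7·γ = 615.
Inverting the 3×3 Gram matrix, [α, β, γ]ᵀ = [53047/16566, -48167/16566, 11102/8283]ᵀ.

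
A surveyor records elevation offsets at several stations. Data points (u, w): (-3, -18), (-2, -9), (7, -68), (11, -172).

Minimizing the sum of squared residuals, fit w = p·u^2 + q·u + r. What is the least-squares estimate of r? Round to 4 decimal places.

r = -1.2847

The normal system AᵀA·[p, q, r]ᵀ = Aᵀw is [[17139, 1639, 183]; [1639, 183, 13]; [183, 13, 4]]·[p, q, r]ᵀ = [-24342, -2296, -267]ᵀ.
Row-reducing yields p = -107695/71731, q = 71124/71731, r = -92151/71731.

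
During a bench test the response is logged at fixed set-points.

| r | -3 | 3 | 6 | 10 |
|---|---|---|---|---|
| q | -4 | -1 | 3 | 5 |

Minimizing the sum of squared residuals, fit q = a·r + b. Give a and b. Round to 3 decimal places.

Compute the Gram sums: Σr·r = 154, Σr = 16, Σ1 = 4.
Moment sums: Σr·q = 77, Σq = 3.
So MᵀM·[a, b]ᵀ = Mᵀq: [[154, 16]; [16, 4]]·[a, b]ᵀ = [77, 3]ᵀ.
Determinant 154·4 − 16² = 360.
a = (77·4 − 16·3)/360 = 13/18; b = (154·3 − 16·77)/360 = -77/36.

a = 0.722, b = -2.139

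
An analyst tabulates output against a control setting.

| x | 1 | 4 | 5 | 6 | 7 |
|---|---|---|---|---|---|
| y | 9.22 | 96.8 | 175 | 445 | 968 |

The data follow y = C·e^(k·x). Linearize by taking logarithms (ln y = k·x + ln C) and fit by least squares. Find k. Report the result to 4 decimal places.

k = 0.7719

Let Y = ln y. Fitting Y = k·x + ln C by least squares:
AᵀA = [[127.0000, 23.0000]; [23.0000, 5]], rhs = [131.0510, 24.9321]ᵀ  (here Σx = 23.0000, Σ(x)² = 127.0000, Σln y = 24.9321, Σx·ln y = 131.0510).
Slope k = (n·Σx·ln y − Σx·Σln y)/(n·Σ(x)² − (Σx)²) = (5·131.0510 − 23.0000·24.9321)/106.0000 = 0.77185; ln C = (Σln y − k·Σx)/n = 1.43591.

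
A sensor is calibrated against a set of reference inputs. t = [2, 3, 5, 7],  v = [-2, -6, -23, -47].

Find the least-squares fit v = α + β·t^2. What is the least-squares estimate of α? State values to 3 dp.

α = 2.475

The normal system MᵀM·[α, β]ᵀ = Mᵀv is [[4, 87]; [87, 3123]]·[α, β]ᵀ = [-78, -2940]ᵀ.
Eliminating β: 3123·(row 1) − 87·(row 2) gives 4923·α = 3123·(-78) − 87·(-2940) = 12186, so α = 1354/547.
Then β = ((-2940) − 87·(1354/547))/3123 = -1658/1641.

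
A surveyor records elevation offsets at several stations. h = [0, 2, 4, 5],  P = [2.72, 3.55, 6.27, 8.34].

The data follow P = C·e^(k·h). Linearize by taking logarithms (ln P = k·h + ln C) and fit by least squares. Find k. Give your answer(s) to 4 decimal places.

k = 0.2281

With ln Pᵢ as the transformed response and hᵢ as the regressor:
Σh = 11.0000, Σ(h)² = 45.0000, Σln P = 6.2244, Σh·ln P = 20.4823.
Equations: 45.0000·k + 11.0000·ln C = 20.4823;  11.0000·k + 4·ln C = 6.2244.
Δ = 45.0000·4 − (11.0000)² = 59.0000; k = (20.4823·4 − 11.0000·6.2244)/59.0000 = 0.22815, ln C = (45.0000·6.2244 − 11.0000·20.4823)/59.0000 = 0.92870.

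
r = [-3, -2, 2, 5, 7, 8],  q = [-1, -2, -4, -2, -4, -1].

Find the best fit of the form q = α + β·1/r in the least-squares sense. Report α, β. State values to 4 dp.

From the data, Σ1 = 6, Σ1/r = 113/840, Σ1/r·1/r = 484849/705600.
For Xᵀq: Σq = -14, Σ1/r·q = -1481/840.
det = 6·(484849/705600) − (113/840)² = 115853/28224.
α = ((-14)·(484849/705600) − (113/840)·(-1481/840))/(115853/28224) = -6620533/2896325; β = (6·(-1481/840) − (113/840)·(-14))/(115853/28224) = -1227072/579265.

α = -2.2858, β = -2.1183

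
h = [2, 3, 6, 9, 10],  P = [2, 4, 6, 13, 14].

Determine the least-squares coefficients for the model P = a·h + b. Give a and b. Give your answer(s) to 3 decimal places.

XᵀX·[a, b]ᵀ = XᵀP reads: 230·a + 30·b = 309;  30·a + 5·b = 39.
(Σh·h = 230, Σh = 30, Σ1 = 5, Σh·P = 309, ΣP = 39.)
Determinant 230·5 − 30² = 250.
a = (309·5 − 30·39)/250 = 3/2; b = (230·39 − 30·309)/250 = -6/5.

a = 1.500, b = -1.200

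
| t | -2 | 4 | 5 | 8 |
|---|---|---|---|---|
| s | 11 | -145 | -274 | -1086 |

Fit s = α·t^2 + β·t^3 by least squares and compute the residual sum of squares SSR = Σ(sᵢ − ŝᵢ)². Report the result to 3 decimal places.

Setting ∂/∂α … = 0 gives: 4993·α + 36885·β = -78630;  36885·α + 281929·β = -599650.
Eliminating β: 281929·(row 1) − 36885·(row 2) gives 47168272·α = 281929·(-78630) − 36885·(-599650) = -49987020, so α = -12496755/11792068.
Then β = ((-599650) − 36885·(-12496755/11792068))/281929 = -23446225/11792068.
Residuals: -1967508/2948017, -2335845/2948017, 3042592/2948017, -481582/2948017; SSR = 6382781/2948017.

SSR = 2.165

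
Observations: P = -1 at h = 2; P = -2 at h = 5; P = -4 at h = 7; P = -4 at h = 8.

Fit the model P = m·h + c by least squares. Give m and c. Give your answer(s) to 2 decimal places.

Sums needed: Σh·h = 142, Σh = 22, Σ1 = 4.
And Σh·P = -72, ΣP = -11.
XᵀX·[m, c]ᵀ = XᵀP becomes [[142, 22]; [22, 4]]·[m, c]ᵀ = [-72, -11]ᵀ.
Δ = 142·4 − 22² = 84.
m = ((-72)·4 − 22·(-11))/84 = -23/42; c = (142·(-11) − 22·(-72))/84 = 11/42.

m = -0.55, c = 0.26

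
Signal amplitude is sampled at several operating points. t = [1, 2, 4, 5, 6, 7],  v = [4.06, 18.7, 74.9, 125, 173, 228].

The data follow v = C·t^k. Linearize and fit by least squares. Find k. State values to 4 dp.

With ln vᵢ as the transformed response and ln tᵢ as the regressor:
Σln t = 7.4265, Σ(ln t)² = 11.9895, Σln v = 24.0568, Σln t·ln v = 35.5827.
Equations: 11.9895·k + 7.4265·ln C = 35.5827;  7.4265·k + 6·ln C = 24.0568.
Slope k = (n·Σln t·ln v − Σln t·Σln v)/(n·Σ(ln t)² − (Σln t)²) = (6·35.5827 − 7.4265·24.0568)/16.7835 = 2.07568; ln C = (Σln v − k·Σln t)/n = 1.44028.

k = 2.0757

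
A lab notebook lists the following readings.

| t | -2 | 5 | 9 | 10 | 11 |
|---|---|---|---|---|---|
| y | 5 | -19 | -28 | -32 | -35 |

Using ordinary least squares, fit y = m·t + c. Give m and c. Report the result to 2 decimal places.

Entries of XᵀX: Σt·t = 331, Σt = 33, Σ1 = 5.
For Xᵀy: Σt·y = -1062, Σy = -109.
Normal equations: [[331, 33]; [33, 5]]·[m, c]ᵀ = [-1062, -109]ᵀ.
Determinant 331·5 − 33² = 566.
m = ((-1062)·5 − 33·(-109))/566 = -1713/566; c = (331·(-109) − 33·(-1062))/566 = -1033/566.

m = -3.03, c = -1.83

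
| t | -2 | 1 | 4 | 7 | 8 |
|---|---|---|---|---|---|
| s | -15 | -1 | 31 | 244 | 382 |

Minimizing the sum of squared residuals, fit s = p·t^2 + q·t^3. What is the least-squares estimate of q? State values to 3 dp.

Sums needed: Σt^2·t^2 = 6770, Σt^2·t^3 = 50568, Σt^3·t^3 = 383954.
And Σt^2·s = 36839, Σt^3·s = 281379.
MᵀM·[p, q]ᵀ = Mᵀs becomes [[6770, 50568]; [50568, 383954]]·[p, q]ᵀ = [36839, 281379]ᵀ.
Eliminating q: 383954·(row 1) − 50568·(row 2) gives 42245956·p = 383954·36839 − 50568·281379 = -84291866, so p = -42145933/21122978.
Then q = (281379 − 50568·(-42145933/21122978))/383954 = 21030639/21122978.

q = 0.996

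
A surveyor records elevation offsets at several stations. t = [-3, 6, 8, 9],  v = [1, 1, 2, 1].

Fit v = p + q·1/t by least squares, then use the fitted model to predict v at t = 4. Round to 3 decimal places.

Normal-equation sums: Σ1 = 4, Σ1/t = 5/72, Σ1/t·1/t = 865/5184.
And Σv = 5, Σ1/t·v = 7/36.
So MᵀM·[p, q]ᵀ = Mᵀv: [[4, 5/72]; [5/72, 865/5184]]·[p, q]ᵀ = [5, 7/36]ᵀ.
Δ = 4·(865/5184) − (5/72)² = 1145/1728.
p = (5·(865/5184) − (5/72)·(7/36))/(1145/1728) = 851/687; q = (4·(7/36) − (5/72)·5)/(1145/1728) = 744/1145.
At t = 4: v̂ = (851/687)·(1) + (744/1145)·(1/4) = 4813/3435.

v̂ = 1.401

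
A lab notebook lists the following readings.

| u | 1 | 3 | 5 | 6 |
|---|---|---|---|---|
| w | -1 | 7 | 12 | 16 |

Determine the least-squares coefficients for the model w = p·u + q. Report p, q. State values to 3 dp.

Normal-equation sums: Σu·u = 71, Σu = 15, Σ1 = 4.
And Σu·w = 176, Σw = 34.
So AᵀA·[p, q]ᵀ = Aᵀw: [[71, 15]; [15, 4]]·[p, q]ᵀ = [176, 34]ᵀ.
Eliminating q: 4·(row 1) − 15·(row 2) gives 59·p = 4·176 − 15·34 = 194, so p = 194/59.
Then q = (34 − 15·(194/59))/4 = -226/59.

p = 3.288, q = -3.831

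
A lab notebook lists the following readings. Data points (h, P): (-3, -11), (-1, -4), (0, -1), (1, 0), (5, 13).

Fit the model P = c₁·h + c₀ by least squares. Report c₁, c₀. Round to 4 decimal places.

Sums needed: Σh·h = 36, Σh = 2, Σ1 = 5.
And Σh·P = 102, ΣP = -3.
So MᵀM·[c₁, c₀]ᵀ = MᵀP: [[36, 2]; [2, 5]]·[c₁, c₀]ᵀ = [102, -3]ᵀ.
Eliminating c₀: 5·(row 1) − 2·(row 2) gives 176·c₁ = 5·102 − 2·(-3) = 516, so c₁ = 129/44.
Then c₀ = ((-3) − 2·(129/44))/5 = -39/22.

c₁ = 2.9318, c₀ = -1.7727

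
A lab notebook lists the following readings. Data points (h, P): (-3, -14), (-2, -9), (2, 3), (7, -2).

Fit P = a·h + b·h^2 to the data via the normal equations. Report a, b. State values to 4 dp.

Sums needed: Σh·h = 66, Σh·h^2 = 316, Σh^2·h^2 = 2514.
And Σh·P = 52, Σh^2·P = -248.
det = 66·2514 − 316² = 66068.
a = (52·2514 − 316·(-248))/66068 = 52274/16517; b = (66·(-248) − 316·52)/66068 = -8200/16517.

a = 3.1649, b = -0.4965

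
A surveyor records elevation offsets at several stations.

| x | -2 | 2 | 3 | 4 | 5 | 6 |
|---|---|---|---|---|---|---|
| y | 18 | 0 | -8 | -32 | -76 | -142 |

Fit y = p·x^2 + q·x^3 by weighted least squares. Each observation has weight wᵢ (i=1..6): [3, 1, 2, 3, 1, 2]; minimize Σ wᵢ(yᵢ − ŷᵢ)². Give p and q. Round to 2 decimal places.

MᵀWM·[p, q]ᵀ = MᵀWy reads: 4211·p + 22171·q = -13588;  22171·p + 122939·q = -77852.
(Σwᵢ·x^2·x^2 = 4211, Σwᵢ·x^2·x^3 = 22171, Σwᵢ·x^3·x^3 = 122939, Σwᵢ·x^2·y = -13588, Σwᵢ·x^3·y = -77852.)
Eliminating q: 122939·(row 1) − 22171·(row 2) gives 26142888·p = 122939·(-13588) − 22171·(-77852) = 55561560, so p = 2315065/1089287.
Then q = ((-77852) − 22171·(2315065/1089287))/122939 = -1107301/1089287.

p = 2.13, q = -1.02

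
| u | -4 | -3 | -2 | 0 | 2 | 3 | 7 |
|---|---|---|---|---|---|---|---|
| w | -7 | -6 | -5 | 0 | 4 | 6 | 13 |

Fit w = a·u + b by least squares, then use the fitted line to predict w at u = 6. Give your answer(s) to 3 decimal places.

ŵ = 11.325

Compute the Gram sums: Σu·u = 91, Σu = 3, Σ1 = 7.
Right-hand side: Σu·w = 173, Σw = 5.
So AᵀA·[a, b]ᵀ = Aᵀw: [[91, 3]; [3, 7]]·[a, b]ᵀ = [173, 5]ᵀ.
Determinant 91·7 − 3² = 628.
a = (173·7 − 3·5)/628 = 299/157; b = (91·5 − 3·173)/628 = -16/157.
At u = 6: ŵ = (299/157)·(6) + (-16/157)·(1) = 1778/157.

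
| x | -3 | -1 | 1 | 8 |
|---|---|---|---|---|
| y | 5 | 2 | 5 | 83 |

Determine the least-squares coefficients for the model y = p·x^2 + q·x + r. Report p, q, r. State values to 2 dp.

From the data, Σx^2·x^2 = 4179, Σx^2·x = 485, Σx^2 = 75, Σx·x = 75, Σx = 5, Σ1 = 4.
For Aᵀy: Σx^2·y = 5364, Σx·y = 652, Σy = 95.
Solving the 3×3 system (Gaussian elimination) gives p = 3768/3755, q = 38409/18775, r = 8929/3755.

p = 1.00, q = 2.05, r = 2.38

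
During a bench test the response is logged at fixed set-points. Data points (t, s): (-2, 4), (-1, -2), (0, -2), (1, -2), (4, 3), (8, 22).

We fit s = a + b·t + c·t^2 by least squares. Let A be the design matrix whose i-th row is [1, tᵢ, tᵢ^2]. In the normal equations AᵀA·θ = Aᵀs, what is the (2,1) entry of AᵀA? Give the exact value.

10

Row 2 ↔ basis t, column 1 ↔ basis 1, so (AᵀA)_{2,1} = Σᵢ t = (-2)·(1) + (-1)·(1) + (0)·(1) + (1)·(1) + (4)·(1) + (8)·(1) = 10.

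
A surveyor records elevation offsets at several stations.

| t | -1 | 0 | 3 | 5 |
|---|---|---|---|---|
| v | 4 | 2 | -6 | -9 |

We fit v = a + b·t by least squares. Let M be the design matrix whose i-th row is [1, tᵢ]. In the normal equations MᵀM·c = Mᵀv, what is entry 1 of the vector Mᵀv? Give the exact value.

Entry 1 ↔ basis 1, so (Mᵀv)_{1} = Σᵢ vᵢ = (1)·(4) + (1)·(2) + (1)·(-6) + (1)·(-9) = -9.

-9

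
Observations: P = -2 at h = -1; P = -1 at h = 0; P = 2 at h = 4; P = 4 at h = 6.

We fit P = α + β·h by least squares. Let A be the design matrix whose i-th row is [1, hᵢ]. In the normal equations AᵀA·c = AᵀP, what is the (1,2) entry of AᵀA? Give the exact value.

9

Row 1 ↔ basis 1, column 2 ↔ basis h, so (AᵀA)_{1,2} = Σᵢ h = (1)·(-1) + (1)·(0) + (1)·(4) + (1)·(6) = 9.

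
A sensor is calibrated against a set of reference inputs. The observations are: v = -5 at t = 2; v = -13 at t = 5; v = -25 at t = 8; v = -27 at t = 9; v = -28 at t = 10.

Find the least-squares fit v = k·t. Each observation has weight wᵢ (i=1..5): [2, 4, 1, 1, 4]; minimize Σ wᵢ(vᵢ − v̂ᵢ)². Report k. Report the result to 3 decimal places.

The normal system AᵀWA·[k]ᵀ = AᵀWv is [[653]]·[k]ᵀ = [-1843]ᵀ.
k = (-1843)/653 = -2.82236.

k = -2.822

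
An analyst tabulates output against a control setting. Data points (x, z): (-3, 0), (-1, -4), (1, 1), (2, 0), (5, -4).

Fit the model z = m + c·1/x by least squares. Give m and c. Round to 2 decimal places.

Forming MᵀM = [[5, 11/30]; [11/30, 2161/900]] and Mᵀz = [-7, 21/5]ᵀ gives MᵀM·[m, c]ᵀ = Mᵀz.
det = 5·(2161/900) − (11/30)² = 2671/225.
m = ((-7)·(2161/900) − (11/30)·(21/5))/(2671/225) = -16513/10684; c = (5·(21/5) − (11/30)·(-7))/(2671/225) = 10605/5342.

m = -1.55, c = 1.99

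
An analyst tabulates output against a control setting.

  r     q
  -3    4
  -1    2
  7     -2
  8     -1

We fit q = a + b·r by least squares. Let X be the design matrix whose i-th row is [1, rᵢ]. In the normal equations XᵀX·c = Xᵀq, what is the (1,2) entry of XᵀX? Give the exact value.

11

Row 1 ↔ basis 1, column 2 ↔ basis r, so (XᵀX)_{1,2} = Σᵢ r = (1)·(-3) + (1)·(-1) + (1)·(7) + (1)·(8) = 11.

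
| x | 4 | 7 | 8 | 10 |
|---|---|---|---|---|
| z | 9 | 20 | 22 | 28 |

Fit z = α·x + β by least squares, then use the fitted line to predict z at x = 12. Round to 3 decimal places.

MᵀM·[α, β]ᵀ = Mᵀz reads: 229·α + 29·β = 632;  29·α + 4·β = 79.
(Σx·x = 229, Σx = 29, Σ1 = 4, Σx·z = 632, Σz = 79.)
Determinant 229·4 − 29² = 75.
α = (632·4 − 29·79)/75 = 79/25; β = (229·79 − 29·632)/75 = -79/25.
At x = 12: ẑ = (79/25)·(12) + (-79/25)·(1) = 869/25.

ẑ = 34.760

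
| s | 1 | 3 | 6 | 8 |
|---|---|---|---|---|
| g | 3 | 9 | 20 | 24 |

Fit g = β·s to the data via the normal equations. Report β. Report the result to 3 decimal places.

XᵀX·[β]ᵀ = Xᵀg reads: 110·β = 342.
(Σs·s = 110, Σs·g = 342.)
β = 342/110 = 3.10909.

β = 3.109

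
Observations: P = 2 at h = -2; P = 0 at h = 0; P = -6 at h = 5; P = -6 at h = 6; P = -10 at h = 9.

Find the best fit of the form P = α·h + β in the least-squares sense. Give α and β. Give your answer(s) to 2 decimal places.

MᵀM·[α, β]ᵀ = MᵀP reads: 146·α + 18·β = -160;  18·α + 5·β = -20.
Eliminating β: 5·(row 1) − 18·(row 2) gives 406·α = 5·(-160) − 18·(-20) = -440, so α = -220/203.
Then β = ((-20) − 18·(-220/203))/5 = -20/203.

α = -1.08, β = -0.10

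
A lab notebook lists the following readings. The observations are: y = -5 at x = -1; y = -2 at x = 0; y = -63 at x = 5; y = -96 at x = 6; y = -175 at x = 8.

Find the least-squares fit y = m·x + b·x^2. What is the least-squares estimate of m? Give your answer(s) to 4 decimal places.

m = 2.3459

With design matrix M, MᵀM = [[126, 852]; [852, 6018]] and Mᵀy = [-2286, -16236]ᵀ.
det = 126·6018 − 852² = 32364.
m = ((-2286)·6018 − 852·(-16236))/32364 = 2109/899; b = (126·(-16236) − 852·(-2286))/32364 = -2724/899.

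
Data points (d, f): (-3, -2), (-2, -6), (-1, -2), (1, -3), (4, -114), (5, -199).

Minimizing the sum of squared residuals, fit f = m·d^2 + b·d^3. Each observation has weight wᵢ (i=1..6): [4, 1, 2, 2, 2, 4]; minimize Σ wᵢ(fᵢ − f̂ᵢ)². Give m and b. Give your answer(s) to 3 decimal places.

MᵀWM·[m, b]ᵀ = MᵀWf reads: 3356·m + 13544·b = -23654;  13544·m + 73676·b = -113830.
Eliminating b: 73676·(row 1) − 13544·(row 2) gives 63816720·m = 73676·(-23654) − 13544·(-113830) = -201018584, so m = -25127323/7977090.
Then b = ((-113830) − 13544·(-25127323/7977090))/73676 = -7705463/7977090.

m = -3.150, b = -0.966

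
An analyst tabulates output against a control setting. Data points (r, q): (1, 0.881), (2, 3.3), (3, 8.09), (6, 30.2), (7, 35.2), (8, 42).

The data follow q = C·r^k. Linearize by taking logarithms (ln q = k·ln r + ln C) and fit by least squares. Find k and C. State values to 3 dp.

With ln qᵢ as the transformed response and ln rᵢ as the regressor:
Σln r = 7.6089, Σ(ln r)² = 13.0084, Σln q = 13.8644, Σln r·ln q = 23.9321.
Equations: 13.0084·k + 7.6089·ln C = 23.9321;  7.6089·k + 6·ln C = 13.8644.
Slope k = (n·Σln r·ln q − Σln r·Σln q)/(n·Σ(ln r)² − (Σln r)²) = (6·23.9321 − 7.6089·13.8644)/20.1558 = 1.89029; ln C = (Σln q − k·Σln r)/n = -0.08643, so C = exp(-0.08643) = 0.91720.

k = 1.890, C = 0.917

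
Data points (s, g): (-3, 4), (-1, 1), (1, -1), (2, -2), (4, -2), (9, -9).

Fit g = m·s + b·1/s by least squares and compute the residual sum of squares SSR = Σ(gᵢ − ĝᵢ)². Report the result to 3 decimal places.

Forming XᵀX = [[112, 6]; [6, 3157/1296]] and Xᵀg = [-107, -35/6]ᵀ gives XᵀX·[m, b]ᵀ = Xᵀg.
Eliminating b: (3157/1296)·(row 1) − 6·(row 2) gives (19183/81)·m = (3157/1296)·(-107) − 6·(-35/6) = -292439/1296, so m = -292439/306928.
Then b = ((-35/6) − 6·(-292439/306928))/(3157/1296) = -918/19183.
Residuals: 345499/306928, -199/306928, 199/306928, -10817/153464, 139893/76732, -128769/306928; SSR = 1464643/306928.

SSR = 4.772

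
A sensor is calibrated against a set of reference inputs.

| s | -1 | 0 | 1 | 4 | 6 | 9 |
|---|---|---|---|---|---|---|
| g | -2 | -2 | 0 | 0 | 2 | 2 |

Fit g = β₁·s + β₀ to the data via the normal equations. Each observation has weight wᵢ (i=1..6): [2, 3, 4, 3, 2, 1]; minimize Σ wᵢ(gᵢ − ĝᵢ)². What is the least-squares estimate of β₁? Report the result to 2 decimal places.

β₁ = 0.44

Normal-equation sums: Σwᵢ·s·s = 207, Σwᵢ·s = 35, Σwᵢ·1 = 15.
And Σwᵢ·s·g = 46, Σwᵢ·g = -4.
Determinant 207·15 − 35² = 1880.
β₁ = (46·15 − 35·(-4))/1880 = 83/188; β₀ = (207·(-4) − 35·46)/1880 = -1219/940.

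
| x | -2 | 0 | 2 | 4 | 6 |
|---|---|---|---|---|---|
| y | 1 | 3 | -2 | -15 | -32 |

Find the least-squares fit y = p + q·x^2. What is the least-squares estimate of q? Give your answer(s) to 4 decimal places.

q = -0.9907

Compute the Gram sums: Σ1 = 5, Σx^2 = 60, Σx^2·x^2 = 1584.
For Aᵀy: Σy = -45, Σx^2·y = -1396.
Determinant 5·1584 − 60² = 4320.
p = ((-45)·1584 − 60·(-1396))/4320 = 26/9; q = (5·(-1396) − 60·(-45))/4320 = -107/108.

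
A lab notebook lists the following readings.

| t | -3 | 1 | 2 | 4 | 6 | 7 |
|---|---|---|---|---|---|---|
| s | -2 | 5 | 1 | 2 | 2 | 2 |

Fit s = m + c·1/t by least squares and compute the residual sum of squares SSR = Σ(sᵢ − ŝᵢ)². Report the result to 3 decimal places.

The normal equations are: 6·m + (145/84)·c = 10;  (145/84)·m + (10385/7056)·c = 51/7.
(Σ1 = 6, Σ1/t = 145/84, Σ1/t·1/t = 10385/7056, Σs = 10, Σ1/t·s = 51/7.)
Eliminating c: (10385/7056)·(row 1) − (145/84)·(row 2) gives (41285/7056)·m = (10385/7056)·10 − (145/84)·(51/7) = 7555/3528, so m = 3022/8257.
Then c = ((51/7) − (145/84)·(3022/8257))/(10385/7056) = 186648/41285.
Residuals: -35464/41285, 13/115, -67149/41285, 20798/41285, 36352/41285, 40796/41285; SSR = 223006/41285.

SSR = 5.402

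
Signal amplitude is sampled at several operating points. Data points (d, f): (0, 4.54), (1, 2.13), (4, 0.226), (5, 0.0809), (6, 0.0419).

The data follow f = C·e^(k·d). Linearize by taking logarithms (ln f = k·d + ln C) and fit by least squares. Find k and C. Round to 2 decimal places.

Let Y = ln f. Fitting Y = k·d + ln C by least squares:
Σd = 16.0000, Σ(d)² = 78.0000, Σln f = -4.9052, Σd·ln f = -36.8003.
Equations: 78.0000·k + 16.0000·ln C = -36.8003;  16.0000·k + 5·ln C = -4.9052.
Solving (det = 134.0000): k = -0.78745, ln C = 1.53881, so C = exp(1.53881) = 4.65904.

k = -0.79, C = 4.66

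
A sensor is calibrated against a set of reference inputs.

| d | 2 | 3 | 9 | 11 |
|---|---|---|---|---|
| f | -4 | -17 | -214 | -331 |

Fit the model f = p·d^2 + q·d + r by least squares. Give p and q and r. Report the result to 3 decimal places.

p = -3.120, q = 4.345, r = -0.966

Setting ∂/∂p … = 0 gives: 21299·p + 2095·q + 215·r = -57554;  2095·p + 215·q + 25·r = -5626;  215·p + 25·q + 4·r = -566.
(Σd^2·d^2 = 21299, Σd^2·d = 2095, Σd^2 = 215, Σd·d = 215, Σd = 25, Σ1 = 4, Σd^2·f = -57554, Σd·f = -5626, Σf = -566.)
Solving the 3×3 system (Gaussian elimination) gives p = -833/267, q = 5801/1335, r = -86/89.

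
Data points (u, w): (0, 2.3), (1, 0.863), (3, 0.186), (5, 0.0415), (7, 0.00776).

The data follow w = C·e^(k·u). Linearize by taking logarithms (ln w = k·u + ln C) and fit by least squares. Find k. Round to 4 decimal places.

k = -0.7987

Taking logs, ln w = k·u + ln C, so regress ln w on u.
Σu = 16.0000, Σ(u)² = 84.0000, Σln w = -9.0373, Σu·ln w = -55.1151.
Equations: 84.0000·k + 16.0000·ln C = -55.1151;  16.0000·k + 5·ln C = -9.0373.
Δ = 84.0000·5 − (16.0000)² = 164.0000; k = (-55.1151·5 − 16.0000·-9.0373)/164.0000 = -0.79865, ln C = (84.0000·-9.0373 − 16.0000·-55.1151)/164.0000 = 0.74823.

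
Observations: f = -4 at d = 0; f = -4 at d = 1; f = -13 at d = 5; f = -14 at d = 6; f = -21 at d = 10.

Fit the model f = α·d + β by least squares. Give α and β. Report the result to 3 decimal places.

α = -1.788, β = -3.331

The normal equations are: 162·α + 22·β = -363;  22·α + 5·β = -56.
Determinant 162·5 − 22² = 326.
α = ((-363)·5 − 22·(-56))/326 = -583/326; β = (162·(-56) − 22·(-363))/326 = -543/163.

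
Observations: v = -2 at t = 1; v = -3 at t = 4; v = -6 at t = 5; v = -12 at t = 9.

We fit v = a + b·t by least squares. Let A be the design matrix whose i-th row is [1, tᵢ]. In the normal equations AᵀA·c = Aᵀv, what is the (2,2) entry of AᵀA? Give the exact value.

Row 2 ↔ basis t, column 2 ↔ basis t, so (AᵀA)_{2,2} = Σᵢ (t)·(t) = (1)·(1) + (4)·(4) + (5)·(5) + (9)·(9) = 123.

123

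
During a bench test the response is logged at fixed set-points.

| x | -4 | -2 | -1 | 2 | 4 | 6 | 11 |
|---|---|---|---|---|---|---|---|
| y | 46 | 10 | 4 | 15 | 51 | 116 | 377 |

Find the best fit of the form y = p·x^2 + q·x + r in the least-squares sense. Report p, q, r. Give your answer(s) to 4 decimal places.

p = 3.0340, q = 0.8465, r = 0.6741

The normal system AᵀA·[p, q, r]ᵀ = Aᵀy is [[16482, 1546, 198]; [1546, 198, 16]; [198, 16, 7]]·[p, q, r]ᵀ = [51449, 4869, 619]ᵀ.
Inverting the 3×3 Gram matrix, [p, q, r]ᵀ = [744647/245432, 207763/245432, 82721/122716]ᵀ.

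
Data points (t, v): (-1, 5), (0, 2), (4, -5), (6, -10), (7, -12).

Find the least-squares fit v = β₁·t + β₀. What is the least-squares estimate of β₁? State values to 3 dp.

With design matrix X, XᵀX = [[102, 16]; [16, 5]] and Xᵀv = [-169, -20]ᵀ.
Determinant 102·5 − 16² = 254.
β₁ = ((-169)·5 − 16·(-20))/254 = -525/254; β₀ = (102·(-20) − 16·(-169))/254 = 332/127.

β₁ = -2.067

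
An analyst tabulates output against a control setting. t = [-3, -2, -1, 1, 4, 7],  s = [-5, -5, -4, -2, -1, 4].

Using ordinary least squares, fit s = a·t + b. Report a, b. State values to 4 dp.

a = 0.8649, b = -3.0315

Entries of XᵀX: Σt·t = 80, Σt = 6, Σ1 = 6.
Moment sums: Σt·s = 51, Σs = -13.
So XᵀX·[a, b]ᵀ = Xᵀs: [[80, 6]; [6, 6]]·[a, b]ᵀ = [51, -13]ᵀ.
Eliminating b: 6·(row 1) − 6·(row 2) gives 444·a = 6·51 − 6·(-13) = 384, so a = 32/37.
Then b = ((-13) − 6·(32/37))/6 = -673/222.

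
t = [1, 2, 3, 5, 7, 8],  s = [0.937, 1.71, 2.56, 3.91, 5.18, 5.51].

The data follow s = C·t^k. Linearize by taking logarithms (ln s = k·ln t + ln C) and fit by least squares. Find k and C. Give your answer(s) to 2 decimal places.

k = 0.87, C = 0.95

With ln sᵢ as the transformed response and ln tᵢ as the regressor:
Σln t = 7.4265, Σ(ln t)² = 12.3883, Σln s = 6.1263, Σln t·ln s = 10.3484.
Equations: 12.3883·k + 7.4265·ln C = 10.3484;  7.4265·k + 6·ln C = 6.1263.
Δ = 12.3883·6 − (7.4265)² = 19.1764; k = (10.3484·6 − 7.4265·6.1263)/19.1764 = 0.86529, ln C = (12.3883·6.1263 − 7.4265·10.3484)/19.1764 = -0.04996, so C = exp(-0.04996) = 0.95126.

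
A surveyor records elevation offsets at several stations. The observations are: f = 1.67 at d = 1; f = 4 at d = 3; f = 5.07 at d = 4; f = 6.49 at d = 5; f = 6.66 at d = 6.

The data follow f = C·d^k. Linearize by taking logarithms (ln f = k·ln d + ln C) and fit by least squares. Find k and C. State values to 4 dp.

With ln fᵢ as the transformed response and ln dᵢ as the regressor:
Σln d = 5.8861, Σ(ln d)² = 8.9295, Σln f = 7.2888, Σln d·ln f = 10.1809.
Equations: 8.9295·k + 5.8861·ln C = 10.1809;  5.8861·k + 5·ln C = 7.2888.
Δ = 8.9295·5 − (5.8861)² = 10.0010; k = (10.1809·5 − 5.8861·7.2888)/10.0010 = 0.80007, ln C = (8.9295·7.2888 − 5.8861·10.1809)/10.0010 = 0.51590, so C = exp(0.51590) = 1.67515.

k = 0.8001, C = 1.6752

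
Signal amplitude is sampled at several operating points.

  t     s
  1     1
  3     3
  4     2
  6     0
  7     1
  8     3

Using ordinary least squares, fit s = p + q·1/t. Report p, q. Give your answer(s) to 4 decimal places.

The normal system XᵀX·[p, q]ᵀ = Xᵀs is [[6, 113/56]; [113/56, 34925/28224]]·[p, q]ᵀ = [10, 169/56]ᵀ.
Δ = 6·(34925/28224) − (113/56)² = 31543/9408.
p = (10·(34925/28224) − (113/56)·(169/56))/(31543/9408) = 177377/94629; q = (6·(169/56) − (113/56)·10)/(31543/9408) = -19488/31543.

p = 1.8744, q = -0.6178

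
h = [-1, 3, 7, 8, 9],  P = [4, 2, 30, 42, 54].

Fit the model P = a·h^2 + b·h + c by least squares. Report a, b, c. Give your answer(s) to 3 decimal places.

With design matrix A, AᵀA = [[13140, 1610, 204]; [1610, 204, 26]; [204, 26, 5]] and AᵀP = [8554, 1034, 132]ᵀ.
Row-reducing yields a = 33855/37219, b = -82207/37219, c = 28774/37219.

a = 0.910, b = -2.209, c = 0.773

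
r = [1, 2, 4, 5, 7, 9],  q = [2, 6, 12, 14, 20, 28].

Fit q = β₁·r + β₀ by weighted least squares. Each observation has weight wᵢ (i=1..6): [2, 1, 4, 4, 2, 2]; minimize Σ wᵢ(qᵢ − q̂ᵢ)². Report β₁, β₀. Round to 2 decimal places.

With design matrix M, MᵀWM = [[430, 72]; [72, 15]] and MᵀWq = [1272, 210]ᵀ.
Determinant 430·15 − 72² = 1266.
β₁ = (1272·15 − 72·210)/1266 = 660/211; β₀ = (430·210 − 72·1272)/1266 = -214/211.

β₁ = 3.13, β₀ = -1.01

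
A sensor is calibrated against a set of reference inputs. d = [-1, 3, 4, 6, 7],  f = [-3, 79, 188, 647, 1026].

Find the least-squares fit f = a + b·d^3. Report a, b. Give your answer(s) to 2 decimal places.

Forming MᵀM = [[5, 649]; [649, 169131]] and Mᵀf = [1937, 505838]ᵀ gives MᵀM·[a, b]ᵀ = Mᵀf.
Δ = 5·169131 − 649² = 424454.
a = (1937·169131 − 649·505838)/424454 = -682115/424454; b = (5·505838 − 649·1937)/424454 = 1272077/424454.

a = -1.61, b = 3.00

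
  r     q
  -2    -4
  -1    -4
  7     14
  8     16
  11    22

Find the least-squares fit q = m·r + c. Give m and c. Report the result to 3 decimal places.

The normal equations are: 239·m + 23·c = 480;  23·m + 5·c = 44.
(Σr·r = 239, Σr = 23, Σ1 = 5, Σr·q = 480, Σq = 44.)
Determinant 239·5 − 23² = 666.
m = (480·5 − 23·44)/666 = 694/333; c = (239·44 − 23·480)/666 = -262/333.

m = 2.084, c = -0.787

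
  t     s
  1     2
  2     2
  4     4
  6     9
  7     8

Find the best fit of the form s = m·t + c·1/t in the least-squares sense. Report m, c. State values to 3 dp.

m = 1.228, c = 0.370

The normal system XᵀX·[m, c]ᵀ = Xᵀs is [[106, 5]; [5, 9601/7056]]·[m, c]ᵀ = [132, 93/14]ᵀ.
Eliminating c: (9601/7056)·(row 1) − 5·(row 2) gives (420653/3528)·m = (9601/7056)·132 − 5·(93/14) = 86081/588, so m = 516486/420653.
Then c = ((93/14) − 5·(516486/420653))/(9601/7056) = 155736/420653.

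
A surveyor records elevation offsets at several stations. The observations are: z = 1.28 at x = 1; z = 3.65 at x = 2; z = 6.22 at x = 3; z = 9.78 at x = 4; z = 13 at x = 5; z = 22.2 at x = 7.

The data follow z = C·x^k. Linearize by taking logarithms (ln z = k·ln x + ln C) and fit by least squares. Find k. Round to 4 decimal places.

With ln zᵢ as the transformed response and ln xᵢ as the regressor:
Over the data: Σln x = 6.7334, Σ(ln x)² = 9.9861, Σln z = 11.3147, Σln x·ln z = 16.2273.
Normal system: [[9.9861, 6.7334]; [6.7334, 6]]·[k, ln C]ᵀ = [16.2273, 11.3147]ᵀ.
Solving (det = 14.5777): k = 1.45270, ln C = 0.25552.

k = 1.4527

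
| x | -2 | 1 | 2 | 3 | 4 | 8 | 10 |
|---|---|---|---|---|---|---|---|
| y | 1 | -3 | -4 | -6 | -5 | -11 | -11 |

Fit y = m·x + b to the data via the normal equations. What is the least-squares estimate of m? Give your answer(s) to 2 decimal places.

Entries of AᵀA: Σx·x = 198, Σx = 26, Σ1 = 7.
And Σx·y = -249, Σy = -39.
Eliminating b: 7·(row 1) − 26·(row 2) gives 710·m = 7·(-249) − 26·(-39) = -729, so m = -729/710.
Then b = ((-39) − 26·(-729/710))/7 = -624/355.

m = -1.03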